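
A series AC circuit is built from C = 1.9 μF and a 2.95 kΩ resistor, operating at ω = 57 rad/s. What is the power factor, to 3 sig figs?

0.304

X_C = 1/(ωC) = 9230 Ω
Z = 2950 − j9230 Ω
|Z| = √(2950² + 9230²) = 9690 Ω
∠Z = arctan(-9230/2950) = -72.3°
cos φ = cos(-72.3°) = 0.304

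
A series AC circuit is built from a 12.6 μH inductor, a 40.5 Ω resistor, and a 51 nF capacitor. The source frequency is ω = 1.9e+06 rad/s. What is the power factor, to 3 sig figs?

X_L = ωL = 23.9 Ω
X_C = 1/(ωC) = 10.3 Ω
Net reactance X = X_L − X_C = 13.6 Ω
Z = 40.5 + j13.6 Ω
|Z| = √(40.5² + 13.6²) = 42.7 Ω
∠Z = arctan(13.6/40.5) = 18.6°
cos φ = cos(18.6°) = 0.948

0.948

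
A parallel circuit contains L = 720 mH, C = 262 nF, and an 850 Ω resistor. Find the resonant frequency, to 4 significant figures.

ω₀ = 1/√(LC) = 1/√(0.72 × 2.62e-07) = 2302 rad/s
f₀ = ω₀/(2π) = 366.4 Hz

366.4 Hz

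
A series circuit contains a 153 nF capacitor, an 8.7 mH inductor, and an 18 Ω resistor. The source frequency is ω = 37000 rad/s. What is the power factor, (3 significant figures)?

X_L = ωL = 322 Ω
X_C = 1/(ωC) = 177 Ω
Net reactance X = X_L − X_C = 145 Ω
Z = 18.0 + j145 Ω
|Z| = √(18.0² + 145²) = 146 Ω
∠Z = arctan(145/18.0) = 82.9°
cos φ = cos(82.9°) = 0.123

0.123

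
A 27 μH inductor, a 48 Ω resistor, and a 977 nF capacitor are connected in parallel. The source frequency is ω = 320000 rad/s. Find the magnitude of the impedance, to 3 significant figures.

5.05 Ω

X_L = ωL = 8.64 Ω
X_C = 1/(ωC) = 3.20 Ω
Parallel: admittances add. Y = 1/R + 1/(jωL) + jωC
Y = (0.0208 + j0.197) S
|Y| = 0.198 S → |Z| = 1/|Y| = 5.05 Ω, ∠Z = −∠Y = -84.0°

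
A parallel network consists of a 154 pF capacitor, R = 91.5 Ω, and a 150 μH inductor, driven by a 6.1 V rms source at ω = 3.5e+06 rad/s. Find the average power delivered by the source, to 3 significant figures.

X_L = ωL = 525 Ω
X_C = 1/(ωC) = 1860 Ω
Parallel: admittances add. Y = 1/R + 1/(jωL) + jωC
Y = (0.0109 − j0.00137) S
|Y| = 0.0110 S → |Z| = 1/|Y| = 90.8 Ω, ∠Z = −∠Y = 7.12°
I = V/|Z| = 67.2 mA
P = VI cos φ = 6.1 × 0.0672 × cos(7.12°) = 407 mW

407 mW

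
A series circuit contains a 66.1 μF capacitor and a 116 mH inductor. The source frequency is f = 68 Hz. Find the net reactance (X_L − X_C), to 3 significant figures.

ω = 2πf = 427.3 rad/s
X_L = ωL = 49.6 Ω
X_C = 1/(ωC) = 35.4 Ω
X = 49.6 − 35.4 = 14.2 Ω

14.2 Ω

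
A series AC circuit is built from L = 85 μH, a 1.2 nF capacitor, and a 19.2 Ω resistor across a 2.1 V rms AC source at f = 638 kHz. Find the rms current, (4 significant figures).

15.64 mA

ω = 2πf = 4.009e+06 rad/s
X_L = ωL = 340.7 Ω
X_C = 1/(ωC) = 207.9 Ω
Net reactance X = X_L − X_C = 132.9 Ω
Z = 19.20 + j132.9 Ω
|Z| = √(19.20² + 132.9²) = 134.2 Ω
I = V/|Z| = 2.1/134.2 = 15.64 mA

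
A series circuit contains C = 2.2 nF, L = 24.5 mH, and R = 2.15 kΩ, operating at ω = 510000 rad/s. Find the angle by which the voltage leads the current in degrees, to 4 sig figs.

79.50°

X_L = ωL = 12500 Ω
X_C = 1/(ωC) = 891.3 Ω
Net reactance X = X_L − X_C = 11600 Ω
Z = 2150 + j11600 Ω
|Z| = √(2150² + 11600²) = 11800 Ω
∠Z = arctan(11600/2150) = 79.50°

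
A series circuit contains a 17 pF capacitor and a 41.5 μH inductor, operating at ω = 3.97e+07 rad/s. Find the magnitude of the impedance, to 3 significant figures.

166 Ω

X_L = ωL = 1650 Ω
X_C = 1/(ωC) = 1480 Ω
Net reactance X = X_L − X_C = 166 Ω
Z = j166 Ω
|Z| = √(0² + 166²) = 166 Ω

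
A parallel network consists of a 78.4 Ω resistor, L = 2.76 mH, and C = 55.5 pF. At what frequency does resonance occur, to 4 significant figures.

ω₀ = 1/√(LC) = 1/√(0.00276 × 5.55e-11) = 2.555e+06 rad/s
f₀ = ω₀/(2π) = 406.6 kHz

406.6 kHz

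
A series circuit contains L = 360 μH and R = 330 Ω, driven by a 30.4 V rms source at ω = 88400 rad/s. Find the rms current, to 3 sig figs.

91.7 mA

X_L = ωL = 31.8 Ω
Z = 330 + j31.8 Ω
|Z| = √(330² + 31.8²) = 332 Ω
I = V/|Z| = 30.4/332 = 91.7 mA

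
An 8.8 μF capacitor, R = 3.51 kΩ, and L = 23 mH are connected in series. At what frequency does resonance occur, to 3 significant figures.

354 Hz

ω₀ = 1/√(LC) = 1/√(0.023 × 8.8e-06) = 2223 rad/s
f₀ = ω₀/(2π) = 354 Hz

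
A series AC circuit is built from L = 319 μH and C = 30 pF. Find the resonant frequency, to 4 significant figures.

1.627 MHz

ω₀ = 1/√(LC) = 1/√(0.000319 × 3e-11) = 1.022e+07 rad/s
f₀ = ω₀/(2π) = 1.627 MHz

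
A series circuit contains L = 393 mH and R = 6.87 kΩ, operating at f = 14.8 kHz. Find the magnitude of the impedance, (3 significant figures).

37200 Ω

ω = 2πf = 92990 rad/s
X_L = ωL = 36500 Ω
Z = 6870 + j36500 Ω
|Z| = √(6870² + 36500²) = 37200 Ω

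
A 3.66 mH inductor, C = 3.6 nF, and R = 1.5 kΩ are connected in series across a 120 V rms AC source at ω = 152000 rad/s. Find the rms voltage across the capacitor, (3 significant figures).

X_L = ωL = 556 Ω
X_C = 1/(ωC) = 1830 Ω
Net reactance X = X_L − X_C = -1270 Ω
Z = 1500 − j1270 Ω
|Z| = √(1500² + 1270²) = 1970 Ω
I = V/|Z| = 61.0 mA
V_C = I·|Z_C| = 0.0610 × 1830 = 112 V

112 V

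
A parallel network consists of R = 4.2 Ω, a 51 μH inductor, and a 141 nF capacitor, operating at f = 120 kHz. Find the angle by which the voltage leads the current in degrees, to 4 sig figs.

ω = 2πf = 754000 rad/s
X_L = ωL = 38.45 Ω
X_C = 1/(ωC) = 9.406 Ω
Parallel: admittances add. Y = 1/R + 1/(jωL) + jωC
Y = (0.2381 + j0.08031) S
|Y| = 0.2513 S → |Z| = 1/|Y| = 3.980 Ω, ∠Z = −∠Y = -18.64°

-18.64°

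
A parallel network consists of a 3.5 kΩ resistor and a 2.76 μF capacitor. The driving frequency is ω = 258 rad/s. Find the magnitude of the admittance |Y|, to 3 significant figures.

767 μS

X_C = 1/(ωC) = 1400 Ω
Parallel: admittances add. Y = 1/R + jωC
Y = (0.000286 + j0.000712) S
|Y| = 0.000767 S → |Z| = 1/|Y| = 1300 Ω, ∠Z = −∠Y = -68.1°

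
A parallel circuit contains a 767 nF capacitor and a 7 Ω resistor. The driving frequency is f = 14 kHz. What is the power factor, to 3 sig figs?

0.904

ω = 2πf = 87960 rad/s
X_C = 1/(ωC) = 14.8 Ω
Parallel: admittances add. Y = 1/R + jωC
Y = (0.143 + j0.0675) S
|Y| = 0.158 S → |Z| = 1/|Y| = 6.33 Ω, ∠Z = −∠Y = -25.3°
cos φ = cos(-25.3°) = 0.904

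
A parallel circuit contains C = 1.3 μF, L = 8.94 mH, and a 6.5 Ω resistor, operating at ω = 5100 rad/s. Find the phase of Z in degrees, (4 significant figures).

X_L = ωL = 45.59 Ω
X_C = 1/(ωC) = 150.8 Ω
Parallel: admittances add. Y = 1/R + 1/(jωL) + jωC
Y = (0.1538 − j0.01530) S
|Y| = 0.1546 S → |Z| = 1/|Y| = 6.468 Ω, ∠Z = −∠Y = 5.680°

5.680°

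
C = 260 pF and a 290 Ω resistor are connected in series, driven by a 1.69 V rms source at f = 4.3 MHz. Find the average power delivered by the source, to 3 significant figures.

ω = 2πf = 2.702e+07 rad/s
X_C = 1/(ωC) = 142 Ω
Z = 290 − j142 Ω
|Z| = √(290² + 142²) = 323 Ω
∠Z = arctan(-142/290) = -26.1°
I = V/|Z| = 5.23 mA
P = VI cos φ = 1.69 × 0.00523 × cos(-26.1°) = 7.94 mW

7.94 mW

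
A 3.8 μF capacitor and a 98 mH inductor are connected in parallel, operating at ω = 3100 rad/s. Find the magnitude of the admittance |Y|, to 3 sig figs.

8.49 mS

X_L = ωL = 304 Ω
X_C = 1/(ωC) = 84.9 Ω
Parallel: admittances add. Y = 1/(jωL) + jωC
Y = (0 + j0.00849) S
|Y| = 0.00849 S → |Z| = 1/|Y| = 118 Ω, ∠Z = −∠Y = -90.0°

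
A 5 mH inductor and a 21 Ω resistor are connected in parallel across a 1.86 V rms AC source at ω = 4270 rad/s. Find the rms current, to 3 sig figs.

X_L = ωL = 21.4 Ω
Parallel: admittances add. Y = 1/R + 1/(jωL)
Y = (0.0476 − j0.0468) S
|Y| = 0.0668 S → |Z| = 1/|Y| = 15.0 Ω, ∠Z = −∠Y = 44.5°
I = V/|Z| = 1.86/15.0 = 124 mA

124 mA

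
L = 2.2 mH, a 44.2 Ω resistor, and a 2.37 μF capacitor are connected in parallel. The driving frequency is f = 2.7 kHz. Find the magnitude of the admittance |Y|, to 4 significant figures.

26.30 mS

ω = 2πf = 16960 rad/s
X_L = ωL = 37.32 Ω
X_C = 1/(ωC) = 24.87 Ω
Parallel: admittances add. Y = 1/R + 1/(jωL) + jωC
Y = (0.02262 + j0.01341) S
|Y| = 0.02630 S → |Z| = 1/|Y| = 38.02 Ω, ∠Z = −∠Y = -30.66°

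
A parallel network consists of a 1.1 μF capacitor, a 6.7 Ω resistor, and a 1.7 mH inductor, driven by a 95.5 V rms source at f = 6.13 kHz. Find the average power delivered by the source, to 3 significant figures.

1.36 kW

ω = 2πf = 38520 rad/s
X_L = ωL = 65.5 Ω
X_C = 1/(ωC) = 23.6 Ω
Parallel: admittances add. Y = 1/R + 1/(jωL) + jωC
Y = (0.149 + j0.0271) S
|Y| = 0.152 S → |Z| = 1/|Y| = 6.59 Ω, ∠Z = −∠Y = -10.3°
I = V/|Z| = 14.5 A
P = VI cos φ = 95.5 × 14.5 × cos(-10.3°) = 1.36 kW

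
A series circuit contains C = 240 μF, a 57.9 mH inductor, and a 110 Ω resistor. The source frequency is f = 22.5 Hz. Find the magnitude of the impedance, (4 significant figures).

112.0 Ω

ω = 2πf = 141.4 rad/s
X_L = ωL = 8.185 Ω
X_C = 1/(ωC) = 29.47 Ω
Net reactance X = X_L − X_C = -21.29 Ω
Z = 110.0 − j21.29 Ω
|Z| = √(110.0² + 21.29²) = 112.0 Ω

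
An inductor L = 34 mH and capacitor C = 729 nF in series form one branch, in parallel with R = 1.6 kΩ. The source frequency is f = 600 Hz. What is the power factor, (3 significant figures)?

ω = 2πf = 3770 rad/s
X_L = ωL = 128 Ω
X_C = 1/(ωC) = 364 Ω
Branch 1: Z₁ = R = 1600 Ω
Branch 2 (series LC): Z₂ = j(X_L − X_C) = −j236 Ω
Parallel: Z = Z₁Z₂/(Z₁+Z₂), |Z| = 233 Ω, ∠Z = -81.6°
cos φ = cos(-81.6°) = 0.146

0.146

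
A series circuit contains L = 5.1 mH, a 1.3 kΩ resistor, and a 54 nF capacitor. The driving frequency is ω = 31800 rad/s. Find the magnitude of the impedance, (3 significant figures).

1370 Ω

X_L = ωL = 162 Ω
X_C = 1/(ωC) = 582 Ω
Net reactance X = X_L − X_C = -420 Ω
Z = 1300 − j420 Ω
|Z| = √(1300² + 420²) = 1370 Ω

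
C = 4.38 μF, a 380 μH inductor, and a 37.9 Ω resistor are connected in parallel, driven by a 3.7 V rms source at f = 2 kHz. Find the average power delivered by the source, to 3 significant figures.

361 mW

ω = 2πf = 12570 rad/s
X_L = ωL = 4.78 Ω
X_C = 1/(ωC) = 18.2 Ω
Parallel: admittances add. Y = 1/R + 1/(jωL) + jωC
Y = (0.0264 − j0.154) S
|Y| = 0.157 S → |Z| = 1/|Y| = 6.39 Ω, ∠Z = −∠Y = 80.3°
I = V/|Z| = 579 mA
P = VI cos φ = 3.7 × 0.579 × cos(80.3°) = 361 mW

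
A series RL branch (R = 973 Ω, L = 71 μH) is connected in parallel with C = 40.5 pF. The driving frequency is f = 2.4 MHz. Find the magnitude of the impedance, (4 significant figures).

2104 Ω

ω = 2πf = 1.508e+07 rad/s
X_L = ωL = 1071 Ω
X_C = 1/(ωC) = 1637 Ω
Branch 1 (R+jX_L): Z₁ = 973.0 + j1071 Ω, |Z₁| = 1447 Ω
Branch 2 (−jX_C): Z₂ = −j1637 Ω
Parallel: Z = Z₁Z₂/(Z₁+Z₂), |Z| = 2104 Ω, ∠Z = -12.04°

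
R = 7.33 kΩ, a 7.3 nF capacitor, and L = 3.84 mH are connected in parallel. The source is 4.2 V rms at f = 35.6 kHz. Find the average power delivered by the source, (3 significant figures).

2.41 mW

ω = 2πf = 223700 rad/s
X_L = ωL = 859 Ω
X_C = 1/(ωC) = 612 Ω
Parallel: admittances add. Y = 1/R + 1/(jωL) + jωC
Y = (0.000136 + j0.000469) S
|Y| = 0.000488 S → |Z| = 1/|Y| = 2050 Ω, ∠Z = −∠Y = -73.8°
I = V/|Z| = 2.05 mA
P = VI cos φ = 4.2 × 0.00205 × cos(-73.8°) = 2.41 mW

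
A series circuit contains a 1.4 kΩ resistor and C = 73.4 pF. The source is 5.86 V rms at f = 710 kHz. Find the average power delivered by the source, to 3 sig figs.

ω = 2πf = 4.461e+06 rad/s
X_C = 1/(ωC) = 3050 Ω
Z = 1400 − j3050 Ω
|Z| = √(1400² + 3050²) = 3360 Ω
∠Z = arctan(-3050/1400) = -65.4°
I = V/|Z| = 1.74 mA
P = VI cos φ = 5.86 × 0.00174 × cos(-65.4°) = 4.26 mW

4.26 mW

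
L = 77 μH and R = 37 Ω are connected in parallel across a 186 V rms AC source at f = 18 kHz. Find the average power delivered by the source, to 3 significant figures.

ω = 2πf = 113100 rad/s
X_L = ωL = 8.71 Ω
Parallel: admittances add. Y = 1/R + 1/(jωL)
Y = (0.0270 − j0.115) S
|Y| = 0.118 S → |Z| = 1/|Y| = 8.48 Ω, ∠Z = −∠Y = 76.8°
I = V/|Z| = 21.9 A
P = VI cos φ = 186 × 21.9 × cos(76.8°) = 935 W

935 W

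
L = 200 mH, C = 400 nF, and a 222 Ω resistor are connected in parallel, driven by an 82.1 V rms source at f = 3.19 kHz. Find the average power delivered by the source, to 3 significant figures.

30.4 W

ω = 2πf = 20040 rad/s
X_L = ωL = 4010 Ω
X_C = 1/(ωC) = 125 Ω
Parallel: admittances add. Y = 1/R + 1/(jωL) + jωC
Y = (0.00450 + j0.00777) S
|Y| = 0.00898 S → |Z| = 1/|Y| = 111 Ω, ∠Z = −∠Y = -59.9°
I = V/|Z| = 737 mA
P = VI cos φ = 82.1 × 0.737 × cos(-59.9°) = 30.4 W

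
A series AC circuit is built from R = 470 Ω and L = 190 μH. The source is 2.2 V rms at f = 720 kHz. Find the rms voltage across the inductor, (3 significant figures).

ω = 2πf = 4.524e+06 rad/s
X_L = ωL = 860 Ω
Z = 470 + j860 Ω
|Z| = √(470² + 860²) = 980 Ω
I = V/|Z| = 2.25 mA
V_L = I·|Z_L| = 0.00225 × 860 = 1.93 V

1.93 V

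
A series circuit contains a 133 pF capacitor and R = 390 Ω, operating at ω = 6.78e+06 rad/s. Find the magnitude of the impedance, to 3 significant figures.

X_C = 1/(ωC) = 1110 Ω
Z = 390 − j1110 Ω
|Z| = √(390² + 1110²) = 1180 Ω

1180 Ω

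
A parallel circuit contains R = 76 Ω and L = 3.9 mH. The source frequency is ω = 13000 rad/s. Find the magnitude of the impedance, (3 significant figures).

X_L = ωL = 50.7 Ω
Parallel: admittances add. Y = 1/R + 1/(jωL)
Y = (0.0132 − j0.0197) S
|Y| = 0.0237 S → |Z| = 1/|Y| = 42.2 Ω, ∠Z = −∠Y = 56.3°

42.2 Ω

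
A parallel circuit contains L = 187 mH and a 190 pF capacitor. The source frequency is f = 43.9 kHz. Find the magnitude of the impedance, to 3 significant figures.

30300 Ω

ω = 2πf = 275800 rad/s
X_L = ωL = 51600 Ω
X_C = 1/(ωC) = 19100 Ω
Parallel: admittances add. Y = 1/(jωL) + jωC
Y = (0 + j3.3e-05) S
|Y| = 3.3e-05 S → |Z| = 1/|Y| = 30300 Ω, ∠Z = −∠Y = -90.0°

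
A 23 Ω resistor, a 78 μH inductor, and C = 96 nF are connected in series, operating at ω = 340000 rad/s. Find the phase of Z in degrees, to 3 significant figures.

X_L = ωL = 26.5 Ω
X_C = 1/(ωC) = 30.6 Ω
Net reactance X = X_L − X_C = -4.12 Ω
Z = 23.0 − j4.12 Ω
|Z| = √(23.0² + 4.12²) = 23.4 Ω
∠Z = arctan(-4.12/23.0) = -10.1°

-10.1°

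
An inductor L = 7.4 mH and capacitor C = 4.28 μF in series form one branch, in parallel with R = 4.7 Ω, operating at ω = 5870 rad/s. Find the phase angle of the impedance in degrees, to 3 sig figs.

52.3°

X_L = ωL = 43.4 Ω
X_C = 1/(ωC) = 39.8 Ω
Branch 1: Z₁ = R = 4.70 Ω
Branch 2 (series LC): Z₂ = j(X_L − X_C) = j3.63 Ω
Parallel: Z = Z₁Z₂/(Z₁+Z₂), |Z| = 2.88 Ω, ∠Z = 52.3°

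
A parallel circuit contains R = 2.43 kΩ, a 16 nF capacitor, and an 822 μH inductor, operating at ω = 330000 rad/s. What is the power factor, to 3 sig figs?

0.250

X_L = ωL = 271 Ω
X_C = 1/(ωC) = 189 Ω
Parallel: admittances add. Y = 1/R + 1/(jωL) + jωC
Y = (0.000412 + j0.00159) S
|Y| = 0.00165 S → |Z| = 1/|Y| = 608 Ω, ∠Z = −∠Y = -75.5°
cos φ = cos(-75.5°) = 0.250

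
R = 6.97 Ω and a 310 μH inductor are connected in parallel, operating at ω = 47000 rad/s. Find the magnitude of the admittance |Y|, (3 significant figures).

159 mS

X_L = ωL = 14.6 Ω
Parallel: admittances add. Y = 1/R + 1/(jωL)
Y = (0.143 − j0.0686) S
|Y| = 0.159 S → |Z| = 1/|Y| = 6.29 Ω, ∠Z = −∠Y = 25.6°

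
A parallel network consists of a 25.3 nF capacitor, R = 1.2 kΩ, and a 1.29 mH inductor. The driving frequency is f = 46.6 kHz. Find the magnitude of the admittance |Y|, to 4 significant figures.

4.833 mS

ω = 2πf = 292800 rad/s
X_L = ωL = 377.7 Ω
X_C = 1/(ωC) = 135.0 Ω
Parallel: admittances add. Y = 1/R + 1/(jωL) + jωC
Y = (0.0008333 + j0.004760) S
|Y| = 0.004833 S → |Z| = 1/|Y| = 206.9 Ω, ∠Z = −∠Y = -80.07°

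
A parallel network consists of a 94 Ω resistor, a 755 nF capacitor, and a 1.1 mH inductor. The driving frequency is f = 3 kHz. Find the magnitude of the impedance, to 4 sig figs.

ω = 2πf = 18850 rad/s
X_L = ωL = 20.73 Ω
X_C = 1/(ωC) = 70.27 Ω
Parallel: admittances add. Y = 1/R + 1/(jωL) + jωC
Y = (0.01064 − j0.03400) S
|Y| = 0.03562 S → |Z| = 1/|Y| = 28.07 Ω, ∠Z = −∠Y = 72.62°

28.07 Ω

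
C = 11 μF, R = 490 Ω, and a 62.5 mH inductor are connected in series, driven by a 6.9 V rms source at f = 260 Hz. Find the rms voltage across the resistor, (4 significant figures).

6.869 V

ω = 2πf = 1634 rad/s
X_L = ωL = 102.1 Ω
X_C = 1/(ωC) = 55.65 Ω
Net reactance X = X_L − X_C = 46.45 Ω
Z = 490.0 + j46.45 Ω
|Z| = √(490.0² + 46.45²) = 492.2 Ω
I = V/|Z| = 14.02 mA
V_R = I·|Z_R| = 0.01402 × 490.0 = 6.869 V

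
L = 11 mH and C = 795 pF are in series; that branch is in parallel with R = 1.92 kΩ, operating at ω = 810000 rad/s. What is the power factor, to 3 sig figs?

X_L = ωL = 8910 Ω
X_C = 1/(ωC) = 1550 Ω
Branch 1: Z₁ = R = 1920 Ω
Branch 2 (series LC): Z₂ = j(X_L − X_C) = j7360 Ω
Parallel: Z = Z₁Z₂/(Z₁+Z₂), |Z| = 1860 Ω, ∠Z = 14.6°
cos φ = cos(14.6°) = 0.968

0.968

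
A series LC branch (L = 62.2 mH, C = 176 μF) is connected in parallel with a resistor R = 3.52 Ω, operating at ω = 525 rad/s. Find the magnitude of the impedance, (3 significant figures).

3.48 Ω

X_L = ωL = 32.7 Ω
X_C = 1/(ωC) = 10.8 Ω
Branch 1: Z₁ = R = 3.52 Ω
Branch 2 (series LC): Z₂ = j(X_L − X_C) = j21.8 Ω
Parallel: Z = Z₁Z₂/(Z₁+Z₂), |Z| = 3.48 Ω, ∠Z = 9.16°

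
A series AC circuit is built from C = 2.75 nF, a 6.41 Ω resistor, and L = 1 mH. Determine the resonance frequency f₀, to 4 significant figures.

95.97 kHz

ω₀ = 1/√(LC) = 1/√(0.001 × 2.75e-09) = 603000 rad/s
f₀ = ω₀/(2π) = 95.97 kHz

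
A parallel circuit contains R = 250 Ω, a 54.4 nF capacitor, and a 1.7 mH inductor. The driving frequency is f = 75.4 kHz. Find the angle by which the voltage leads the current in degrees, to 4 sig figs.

ω = 2πf = 473800 rad/s
X_L = ωL = 805.4 Ω
X_C = 1/(ωC) = 38.80 Ω
Parallel: admittances add. Y = 1/R + 1/(jωL) + jωC
Y = (0.004000 + j0.02453) S
|Y| = 0.02485 S → |Z| = 1/|Y| = 40.23 Ω, ∠Z = −∠Y = -80.74°

-80.74°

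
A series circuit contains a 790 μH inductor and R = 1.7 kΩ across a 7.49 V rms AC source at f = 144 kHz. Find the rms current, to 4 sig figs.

ω = 2πf = 904800 rad/s
X_L = ωL = 714.8 Ω
Z = 1700 + j714.8 Ω
|Z| = √(1700² + 714.8²) = 1844 Ω
I = V/|Z| = 7.49/1844 = 4.061 mA

4.061 mA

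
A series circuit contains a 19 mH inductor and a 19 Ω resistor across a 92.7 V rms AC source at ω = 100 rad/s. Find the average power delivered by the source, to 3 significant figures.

448 W

X_L = ωL = 1.90 Ω
Z = 19.0 + j1.90 Ω
|Z| = √(19.0² + 1.90²) = 19.1 Ω
∠Z = arctan(1.90/19.0) = 5.71°
I = V/|Z| = 4.85 A
P = VI cos φ = 92.7 × 4.85 × cos(5.71°) = 448 W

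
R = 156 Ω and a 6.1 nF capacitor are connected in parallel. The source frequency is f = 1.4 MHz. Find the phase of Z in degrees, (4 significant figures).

ω = 2πf = 8.796e+06 rad/s
X_C = 1/(ωC) = 18.64 Ω
Parallel: admittances add. Y = 1/R + jωC
Y = (0.006410 + j0.05366) S
|Y| = 0.05404 S → |Z| = 1/|Y| = 18.50 Ω, ∠Z = −∠Y = -83.19°

-83.19°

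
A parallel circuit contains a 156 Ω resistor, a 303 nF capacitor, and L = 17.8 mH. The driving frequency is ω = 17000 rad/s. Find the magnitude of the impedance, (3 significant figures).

150 Ω

X_L = ωL = 303 Ω
X_C = 1/(ωC) = 194 Ω
Parallel: admittances add. Y = 1/R + 1/(jωL) + jωC
Y = (0.00641 + j0.00185) S
|Y| = 0.00667 S → |Z| = 1/|Y| = 150 Ω, ∠Z = −∠Y = -16.1°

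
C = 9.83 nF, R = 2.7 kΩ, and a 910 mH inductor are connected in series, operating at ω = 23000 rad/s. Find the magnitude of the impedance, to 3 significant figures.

X_L = ωL = 20900 Ω
X_C = 1/(ωC) = 4420 Ω
Net reactance X = X_L − X_C = 16500 Ω
Z = 2700 + j16500 Ω
|Z| = √(2700² + 16500²) = 16700 Ω

16700 Ω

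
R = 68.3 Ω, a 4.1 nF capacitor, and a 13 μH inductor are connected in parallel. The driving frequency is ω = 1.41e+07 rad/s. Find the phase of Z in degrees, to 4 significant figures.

X_L = ωL = 183.3 Ω
X_C = 1/(ωC) = 17.30 Ω
Parallel: admittances add. Y = 1/R + 1/(jωL) + jωC
Y = (0.01464 + j0.05235) S
|Y| = 0.05436 S → |Z| = 1/|Y| = 18.39 Ω, ∠Z = −∠Y = -74.38°

-74.38°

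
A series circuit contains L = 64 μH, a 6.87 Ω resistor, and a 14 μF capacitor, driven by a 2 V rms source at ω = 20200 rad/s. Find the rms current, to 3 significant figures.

277 mA

X_L = ωL = 1.29 Ω
X_C = 1/(ωC) = 3.54 Ω
Net reactance X = X_L − X_C = -2.24 Ω
Z = 6.87 − j2.24 Ω
|Z| = √(6.87² + 2.24²) = 7.23 Ω
I = V/|Z| = 2/7.23 = 277 mA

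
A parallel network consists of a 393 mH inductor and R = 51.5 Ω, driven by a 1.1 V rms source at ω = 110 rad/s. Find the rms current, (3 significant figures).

33.2 mA

X_L = ωL = 43.2 Ω
Parallel: admittances add. Y = 1/R + 1/(jωL)
Y = (0.0194 − j0.0231) S
|Y| = 0.0302 S → |Z| = 1/|Y| = 33.1 Ω, ∠Z = −∠Y = 50.0°
I = V/|Z| = 1.1/33.1 = 33.2 mA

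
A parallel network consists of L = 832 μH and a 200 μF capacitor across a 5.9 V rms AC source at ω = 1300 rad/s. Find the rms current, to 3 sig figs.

3.92 A

X_L = ωL = 1.08 Ω
X_C = 1/(ωC) = 3.85 Ω
Parallel: admittances add. Y = 1/(jωL) + jωC
Y = (0 − j0.665) S
|Y| = 0.665 S → |Z| = 1/|Y| = 1.50 Ω, ∠Z = −∠Y = 90.0°
I = V/|Z| = 5.9/1.50 = 3.92 A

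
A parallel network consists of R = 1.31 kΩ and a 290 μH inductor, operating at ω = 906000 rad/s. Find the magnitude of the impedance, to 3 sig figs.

258 Ω

X_L = ωL = 263 Ω
Parallel: admittances add. Y = 1/R + 1/(jωL)
Y = (0.000763 − j0.00381) S
|Y| = 0.00388 S → |Z| = 1/|Y| = 258 Ω, ∠Z = −∠Y = 78.7°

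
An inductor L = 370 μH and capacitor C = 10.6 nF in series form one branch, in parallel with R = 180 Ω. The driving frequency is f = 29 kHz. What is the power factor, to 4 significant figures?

0.9286

ω = 2πf = 182200 rad/s
X_L = ωL = 67.42 Ω
X_C = 1/(ωC) = 517.7 Ω
Branch 1: Z₁ = R = 180.0 Ω
Branch 2 (series LC): Z₂ = j(X_L − X_C) = −j450.3 Ω
Parallel: Z = Z₁Z₂/(Z₁+Z₂), |Z| = 167.1 Ω, ∠Z = -21.79°
cos φ = cos(-21.79°) = 0.9286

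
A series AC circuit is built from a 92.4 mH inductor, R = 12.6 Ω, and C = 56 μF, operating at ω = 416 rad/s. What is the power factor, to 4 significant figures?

0.9420

X_L = ωL = 38.44 Ω
X_C = 1/(ωC) = 42.93 Ω
Net reactance X = X_L − X_C = -4.487 Ω
Z = 12.60 − j4.487 Ω
|Z| = √(12.60² + 4.487²) = 13.38 Ω
∠Z = arctan(-4.487/12.60) = -19.60°
cos φ = cos(-19.60°) = 0.9420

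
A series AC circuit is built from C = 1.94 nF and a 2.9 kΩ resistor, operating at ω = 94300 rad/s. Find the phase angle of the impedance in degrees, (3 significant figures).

-62.1°

X_C = 1/(ωC) = 5470 Ω
Z = 2900 − j5470 Ω
|Z| = √(2900² + 5470²) = 6190 Ω
∠Z = arctan(-5470/2900) = -62.1°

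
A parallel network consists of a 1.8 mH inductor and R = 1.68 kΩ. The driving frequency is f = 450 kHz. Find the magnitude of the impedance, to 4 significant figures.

ω = 2πf = 2.827e+06 rad/s
X_L = ωL = 5089 Ω
Parallel: admittances add. Y = 1/R + 1/(jωL)
Y = (0.0005952 − j0.0001965) S
|Y| = 0.0006268 S → |Z| = 1/|Y| = 1595 Ω, ∠Z = −∠Y = 18.27°

1595 Ω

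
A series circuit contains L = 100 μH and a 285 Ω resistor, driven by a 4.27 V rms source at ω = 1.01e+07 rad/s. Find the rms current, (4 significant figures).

4.069 mA

X_L = ωL = 1010 Ω
Z = 285.0 + j1010 Ω
|Z| = √(285.0² + 1010²) = 1049 Ω
I = V/|Z| = 4.27/1049 = 4.069 mA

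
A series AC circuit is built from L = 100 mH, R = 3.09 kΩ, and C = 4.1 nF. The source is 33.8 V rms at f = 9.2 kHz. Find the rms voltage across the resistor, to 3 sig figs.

ω = 2πf = 57810 rad/s
X_L = ωL = 5780 Ω
X_C = 1/(ωC) = 4220 Ω
Net reactance X = X_L − X_C = 1560 Ω
Z = 3090 + j1560 Ω
|Z| = √(3090² + 1560²) = 3460 Ω
I = V/|Z| = 9.76 mA
V_R = I·|Z_R| = 0.00976 × 3090 = 30.2 V

30.2 V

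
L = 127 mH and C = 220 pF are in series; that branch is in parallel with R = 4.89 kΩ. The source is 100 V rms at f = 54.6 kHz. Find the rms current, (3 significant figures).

ω = 2πf = 343100 rad/s
X_L = ωL = 43600 Ω
X_C = 1/(ωC) = 13200 Ω
Branch 1: Z₁ = R = 4890 Ω
Branch 2 (series LC): Z₂ = j(X_L − X_C) = j30300 Ω
Parallel: Z = Z₁Z₂/(Z₁+Z₂), |Z| = 4830 Ω, ∠Z = 9.16°
I = V/|Z| = 100/4830 = 20.7 mA

20.7 mA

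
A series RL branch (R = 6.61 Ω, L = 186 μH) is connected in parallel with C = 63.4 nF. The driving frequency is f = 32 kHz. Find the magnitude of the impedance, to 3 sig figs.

71.7 Ω

ω = 2πf = 201100 rad/s
X_L = ωL = 37.4 Ω
X_C = 1/(ωC) = 78.4 Ω
Branch 1 (R+jX_L): Z₁ = 6.61 + j37.4 Ω, |Z₁| = 38.0 Ω
Branch 2 (−jX_C): Z₂ = −j78.4 Ω
Parallel: Z = Z₁Z₂/(Z₁+Z₂), |Z| = 71.7 Ω, ∠Z = 70.8°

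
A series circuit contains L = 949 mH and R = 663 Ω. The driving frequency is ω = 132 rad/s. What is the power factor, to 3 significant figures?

X_L = ωL = 125 Ω
Z = 663 + j125 Ω
|Z| = √(663² + 125²) = 675 Ω
∠Z = arctan(125/663) = 10.7°
cos φ = cos(10.7°) = 0.983

0.983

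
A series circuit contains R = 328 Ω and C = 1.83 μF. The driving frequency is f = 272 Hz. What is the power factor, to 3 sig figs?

0.716

ω = 2πf = 1709 rad/s
X_C = 1/(ωC) = 320 Ω
Z = 328 − j320 Ω
|Z| = √(328² + 320²) = 458 Ω
∠Z = arctan(-320/328) = -44.3°
cos φ = cos(-44.3°) = 0.716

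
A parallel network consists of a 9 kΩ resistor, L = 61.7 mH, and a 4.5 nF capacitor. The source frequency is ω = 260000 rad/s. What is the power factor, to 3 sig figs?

X_L = ωL = 16000 Ω
X_C = 1/(ωC) = 855 Ω
Parallel: admittances add. Y = 1/R + 1/(jωL) + jωC
Y = (0.000111 + j0.00111) S
|Y| = 0.00111 S → |Z| = 1/|Y| = 898 Ω, ∠Z = −∠Y = -84.3°
cos φ = cos(-84.3°) = 0.0998

0.0998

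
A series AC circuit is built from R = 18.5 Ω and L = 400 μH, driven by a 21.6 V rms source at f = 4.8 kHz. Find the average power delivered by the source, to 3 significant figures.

17.7 W

ω = 2πf = 30160 rad/s
X_L = ωL = 12.1 Ω
Z = 18.5 + j12.1 Ω
|Z| = √(18.5² + 12.1²) = 22.1 Ω
∠Z = arctan(12.1/18.5) = 33.1°
I = V/|Z| = 978 mA
P = VI cos φ = 21.6 × 0.978 × cos(33.1°) = 17.7 W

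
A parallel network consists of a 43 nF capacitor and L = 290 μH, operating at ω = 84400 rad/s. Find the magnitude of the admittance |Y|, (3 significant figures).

37.2 mS

X_L = ωL = 24.5 Ω
X_C = 1/(ωC) = 276 Ω
Parallel: admittances add. Y = 1/(jωL) + jωC
Y = (0 − j0.0372) S
|Y| = 0.0372 S → |Z| = 1/|Y| = 26.9 Ω, ∠Z = −∠Y = 90.0°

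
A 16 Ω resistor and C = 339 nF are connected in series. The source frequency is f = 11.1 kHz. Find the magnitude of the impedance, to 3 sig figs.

ω = 2πf = 69740 rad/s
X_C = 1/(ωC) = 42.3 Ω
Z = 16.0 − j42.3 Ω
|Z| = √(16.0² + 42.3²) = 45.2 Ω

45.2 Ω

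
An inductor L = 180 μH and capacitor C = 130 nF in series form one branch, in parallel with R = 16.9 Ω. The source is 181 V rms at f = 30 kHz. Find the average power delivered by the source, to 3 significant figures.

1.94 kW

ω = 2πf = 188500 rad/s
X_L = ωL = 33.9 Ω
X_C = 1/(ωC) = 40.8 Ω
Branch 1: Z₁ = R = 16.9 Ω
Branch 2 (series LC): Z₂ = j(X_L − X_C) = −j6.88 Ω
Parallel: Z = Z₁Z₂/(Z₁+Z₂), |Z| = 6.37 Ω, ∠Z = -67.8°
I = V/|Z| = 28.4 A
P = VI cos φ = 181 × 28.4 × cos(-67.8°) = 1.94 kW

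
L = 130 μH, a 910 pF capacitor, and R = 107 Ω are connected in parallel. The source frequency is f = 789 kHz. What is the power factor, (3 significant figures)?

ω = 2πf = 4.957e+06 rad/s
X_L = ωL = 644 Ω
X_C = 1/(ωC) = 222 Ω
Parallel: admittances add. Y = 1/R + 1/(jωL) + jωC
Y = (0.00935 + j0.00296) S
|Y| = 0.00980 S → |Z| = 1/|Y| = 102 Ω, ∠Z = −∠Y = -17.6°
cos φ = cos(-17.6°) = 0.953

0.953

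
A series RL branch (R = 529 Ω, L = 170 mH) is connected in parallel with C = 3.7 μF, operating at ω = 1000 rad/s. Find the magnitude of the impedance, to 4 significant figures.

X_L = ωL = 170.0 Ω
X_C = 1/(ωC) = 270.3 Ω
Branch 1 (R+jX_L): Z₁ = 529.0 + j170.0 Ω, |Z₁| = 555.6 Ω
Branch 2 (−jX_C): Z₂ = −j270.3 Ω
Parallel: Z = Z₁Z₂/(Z₁+Z₂), |Z| = 278.9 Ω, ∠Z = -61.45°

278.9 Ω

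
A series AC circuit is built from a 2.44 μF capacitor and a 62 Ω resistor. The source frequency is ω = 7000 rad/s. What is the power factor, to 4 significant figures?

0.7271

X_C = 1/(ωC) = 58.55 Ω
Z = 62.00 − j58.55 Ω
|Z| = √(62.00² + 58.55²) = 85.28 Ω
∠Z = arctan(-58.55/62.00) = -43.36°
cos φ = cos(-43.36°) = 0.7271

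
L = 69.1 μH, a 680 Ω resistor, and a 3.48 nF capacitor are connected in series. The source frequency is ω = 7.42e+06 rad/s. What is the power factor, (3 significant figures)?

0.820

X_L = ωL = 513 Ω
X_C = 1/(ωC) = 38.7 Ω
Net reactance X = X_L − X_C = 474 Ω
Z = 680 + j474 Ω
|Z| = √(680² + 474²) = 829 Ω
∠Z = arctan(474/680) = 34.9°
cos φ = cos(34.9°) = 0.820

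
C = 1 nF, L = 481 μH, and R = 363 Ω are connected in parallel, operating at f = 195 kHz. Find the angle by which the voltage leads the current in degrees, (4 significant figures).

ω = 2πf = 1.225e+06 rad/s
X_L = ωL = 589.3 Ω
X_C = 1/(ωC) = 816.2 Ω
Parallel: admittances add. Y = 1/R + 1/(jωL) + jωC
Y = (0.002755 − j0.0004716) S
|Y| = 0.002795 S → |Z| = 1/|Y| = 357.8 Ω, ∠Z = −∠Y = 9.715°

9.715°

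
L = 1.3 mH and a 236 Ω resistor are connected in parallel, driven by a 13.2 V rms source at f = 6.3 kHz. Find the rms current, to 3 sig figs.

ω = 2πf = 39580 rad/s
X_L = ωL = 51.5 Ω
Parallel: admittances add. Y = 1/R + 1/(jωL)
Y = (0.00424 − j0.0194) S
|Y| = 0.0199 S → |Z| = 1/|Y| = 50.3 Ω, ∠Z = −∠Y = 77.7°
I = V/|Z| = 13.2/50.3 = 263 mA

263 mA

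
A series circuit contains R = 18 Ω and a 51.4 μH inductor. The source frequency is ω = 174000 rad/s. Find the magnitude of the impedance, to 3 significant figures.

X_L = ωL = 8.94 Ω
Z = 18.0 + j8.94 Ω
|Z| = √(18.0² + 8.94²) = 20.1 Ω

20.1 Ω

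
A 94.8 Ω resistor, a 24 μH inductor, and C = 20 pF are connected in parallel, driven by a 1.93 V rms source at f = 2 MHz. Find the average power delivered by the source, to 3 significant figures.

ω = 2πf = 1.257e+07 rad/s
X_L = ωL = 302 Ω
X_C = 1/(ωC) = 3980 Ω
Parallel: admittances add. Y = 1/R + 1/(jωL) + jωC
Y = (0.0105 − j0.00306) S
|Y| = 0.0110 S → |Z| = 1/|Y| = 91.0 Ω, ∠Z = −∠Y = 16.2°
I = V/|Z| = 21.2 mA
P = VI cos φ = 1.93 × 0.0212 × cos(16.2°) = 39.3 mW

39.3 mW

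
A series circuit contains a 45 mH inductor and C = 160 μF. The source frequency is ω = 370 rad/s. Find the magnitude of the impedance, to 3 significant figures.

X_L = ωL = 16.6 Ω
X_C = 1/(ωC) = 16.9 Ω
Net reactance X = X_L − X_C = -0.242 Ω
Z = − j0.242 Ω
|Z| = √(0² + 0.242²) = 0.242 Ω

0.242 Ω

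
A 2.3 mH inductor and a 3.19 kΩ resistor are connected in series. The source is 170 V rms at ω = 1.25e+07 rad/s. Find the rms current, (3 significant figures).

X_L = ωL = 28800 Ω
Z = 3190 + j28800 Ω
|Z| = √(3190² + 28800²) = 28900 Ω
I = V/|Z| = 170/28900 = 5.88 mA

5.88 mA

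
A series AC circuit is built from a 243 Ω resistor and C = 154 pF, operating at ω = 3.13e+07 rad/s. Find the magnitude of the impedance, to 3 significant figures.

X_C = 1/(ωC) = 207 Ω
Z = 243 − j207 Ω
|Z| = √(243² + 207²) = 320 Ω

320 Ω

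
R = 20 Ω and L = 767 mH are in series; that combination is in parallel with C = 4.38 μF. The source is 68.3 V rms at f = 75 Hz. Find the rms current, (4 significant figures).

ω = 2πf = 471.2 rad/s
X_L = ωL = 361.4 Ω
X_C = 1/(ωC) = 484.5 Ω
Branch 1 (R+jX_L): Z₁ = 20.00 + j361.4 Ω, |Z₁| = 362.0 Ω
Branch 2 (−jX_C): Z₂ = −j484.5 Ω
Parallel: Z = Z₁Z₂/(Z₁+Z₂), |Z| = 1407 Ω, ∠Z = 77.60°
I = V/|Z| = 68.3/1407 = 48.55 mA

48.55 mA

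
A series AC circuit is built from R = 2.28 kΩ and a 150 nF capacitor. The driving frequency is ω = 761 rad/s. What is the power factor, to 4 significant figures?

X_C = 1/(ωC) = 8760 Ω
Z = 2280 − j8760 Ω
|Z| = √(2280² + 8760²) = 9052 Ω
∠Z = arctan(-8760/2280) = -75.41°
cos φ = cos(-75.41°) = 0.2519

0.2519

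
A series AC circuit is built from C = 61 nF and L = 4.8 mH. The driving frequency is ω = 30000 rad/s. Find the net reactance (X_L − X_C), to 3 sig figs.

X_L = ωL = 144 Ω
X_C = 1/(ωC) = 546 Ω
X = 144 − 546 = -402 Ω

-402 Ω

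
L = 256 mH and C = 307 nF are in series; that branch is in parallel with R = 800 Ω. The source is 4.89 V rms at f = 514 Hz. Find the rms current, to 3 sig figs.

ω = 2πf = 3230 rad/s
X_L = ωL = 827 Ω
X_C = 1/(ωC) = 1010 Ω
Branch 1: Z₁ = R = 800 Ω
Branch 2 (series LC): Z₂ = j(X_L − X_C) = −j182 Ω
Parallel: Z = Z₁Z₂/(Z₁+Z₂), |Z| = 177 Ω, ∠Z = -77.2°
I = V/|Z| = 4.89/177 = 27.6 mA

27.6 mA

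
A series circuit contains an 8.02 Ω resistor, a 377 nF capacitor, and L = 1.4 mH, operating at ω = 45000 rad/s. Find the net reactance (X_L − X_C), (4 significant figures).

X_L = ωL = 63.00 Ω
X_C = 1/(ωC) = 58.94 Ω
X = 63.00 − 58.94 = 4.055 Ω

4.055 Ω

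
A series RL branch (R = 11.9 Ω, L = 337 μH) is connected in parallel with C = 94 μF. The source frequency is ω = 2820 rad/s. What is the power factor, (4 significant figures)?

0.3075

X_L = ωL = 0.9503 Ω
X_C = 1/(ωC) = 3.772 Ω
Branch 1 (R+jX_L): Z₁ = 11.90 + j0.9503 Ω, |Z₁| = 11.94 Ω
Branch 2 (−jX_C): Z₂ = −j3.772 Ω
Parallel: Z = Z₁Z₂/(Z₁+Z₂), |Z| = 3.682 Ω, ∠Z = -72.09°
cos φ = cos(-72.09°) = 0.3075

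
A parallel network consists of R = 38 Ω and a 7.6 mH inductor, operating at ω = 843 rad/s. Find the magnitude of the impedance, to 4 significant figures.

6.318 Ω

X_L = ωL = 6.407 Ω
Parallel: admittances add. Y = 1/R + 1/(jωL)
Y = (0.02632 − j0.1561) S
|Y| = 0.1583 S → |Z| = 1/|Y| = 6.318 Ω, ∠Z = −∠Y = 80.43°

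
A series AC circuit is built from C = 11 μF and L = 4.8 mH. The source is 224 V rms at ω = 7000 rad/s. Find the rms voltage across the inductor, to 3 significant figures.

365 V

X_L = ωL = 33.6 Ω
X_C = 1/(ωC) = 13.0 Ω
Net reactance X = X_L − X_C = 20.6 Ω
Z = j20.6 Ω
|Z| = √(0² + 20.6²) = 20.6 Ω
I = V/|Z| = 10.9 A
V_L = I·|Z_L| = 10.9 × 33.6 = 365 V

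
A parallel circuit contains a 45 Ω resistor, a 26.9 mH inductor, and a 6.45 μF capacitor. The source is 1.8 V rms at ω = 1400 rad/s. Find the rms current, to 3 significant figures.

50.9 mA

X_L = ωL = 37.7 Ω
X_C = 1/(ωC) = 111 Ω
Parallel: admittances add. Y = 1/R + 1/(jωL) + jωC
Y = (0.0222 − j0.0175) S
|Y| = 0.0283 S → |Z| = 1/|Y| = 35.3 Ω, ∠Z = −∠Y = 38.3°
I = V/|Z| = 1.8/35.3 = 50.9 mA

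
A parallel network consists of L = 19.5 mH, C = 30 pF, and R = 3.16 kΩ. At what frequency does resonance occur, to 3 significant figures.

ω₀ = 1/√(LC) = 1/√(0.0195 × 3e-11) = 1.307e+06 rad/s
f₀ = ω₀/(2π) = 208 kHz

208 kHz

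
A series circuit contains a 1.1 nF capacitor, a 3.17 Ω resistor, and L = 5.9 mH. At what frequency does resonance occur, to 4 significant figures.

62.47 kHz

ω₀ = 1/√(LC) = 1/√(0.0059 × 1.1e-09) = 392500 rad/s
f₀ = ω₀/(2π) = 62.47 kHz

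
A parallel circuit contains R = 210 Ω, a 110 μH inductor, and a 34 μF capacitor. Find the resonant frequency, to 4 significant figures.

2.602 kHz

ω₀ = 1/√(LC) = 1/√(0.00011 × 3.4e-05) = 16350 rad/s
f₀ = ω₀/(2π) = 2.602 kHz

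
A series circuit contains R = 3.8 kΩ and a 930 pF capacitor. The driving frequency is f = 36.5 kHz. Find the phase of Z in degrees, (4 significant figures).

-50.98°

ω = 2πf = 229300 rad/s
X_C = 1/(ωC) = 4689 Ω
Z = 3800 − j4689 Ω
|Z| = √(3800² + 4689²) = 6035 Ω
∠Z = arctan(-4689/3800) = -50.98°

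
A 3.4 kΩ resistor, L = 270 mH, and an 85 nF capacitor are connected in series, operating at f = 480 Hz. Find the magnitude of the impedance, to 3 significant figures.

4590 Ω

ω = 2πf = 3016 rad/s
X_L = ωL = 814 Ω
X_C = 1/(ωC) = 3900 Ω
Net reactance X = X_L − X_C = -3090 Ω
Z = 3400 − j3090 Ω
|Z| = √(3400² + 3090²) = 4590 Ω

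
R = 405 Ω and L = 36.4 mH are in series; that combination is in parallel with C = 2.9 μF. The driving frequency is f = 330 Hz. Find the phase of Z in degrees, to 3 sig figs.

ω = 2πf = 2073 rad/s
X_L = ωL = 75.5 Ω
X_C = 1/(ωC) = 166 Ω
Branch 1 (R+jX_L): Z₁ = 405 + j75.5 Ω, |Z₁| = 412 Ω
Branch 2 (−jX_C): Z₂ = −j166 Ω
Parallel: Z = Z₁Z₂/(Z₁+Z₂), |Z| = 165 Ω, ∠Z = -66.8°

-66.8°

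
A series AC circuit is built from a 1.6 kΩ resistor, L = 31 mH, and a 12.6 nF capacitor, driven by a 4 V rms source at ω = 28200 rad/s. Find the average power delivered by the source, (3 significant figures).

X_L = ωL = 874 Ω
X_C = 1/(ωC) = 2810 Ω
Net reactance X = X_L − X_C = -1940 Ω
Z = 1600 − j1940 Ω
|Z| = √(1600² + 1940²) = 2510 Ω
∠Z = arctan(-1940/1600) = -50.5°
I = V/|Z| = 1.59 mA
P = VI cos φ = 4 × 0.00159 × cos(-50.5°) = 4.05 mW

4.05 mW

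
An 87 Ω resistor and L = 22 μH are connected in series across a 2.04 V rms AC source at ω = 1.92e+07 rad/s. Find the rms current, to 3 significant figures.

4.73 mA

X_L = ωL = 422 Ω
Z = 87.0 + j422 Ω
|Z| = √(87.0² + 422²) = 431 Ω
I = V/|Z| = 2.04/431 = 4.73 mA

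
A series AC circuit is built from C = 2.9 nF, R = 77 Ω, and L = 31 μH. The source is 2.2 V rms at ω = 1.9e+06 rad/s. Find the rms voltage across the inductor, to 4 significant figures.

0.8951 V

X_L = ωL = 58.90 Ω
X_C = 1/(ωC) = 181.5 Ω
Net reactance X = X_L − X_C = -122.6 Ω
Z = 77.00 − j122.6 Ω
|Z| = √(77.00² + 122.6²) = 144.8 Ω
I = V/|Z| = 15.20 mA
V_L = I·|Z_L| = 0.01520 × 58.90 = 0.8951 V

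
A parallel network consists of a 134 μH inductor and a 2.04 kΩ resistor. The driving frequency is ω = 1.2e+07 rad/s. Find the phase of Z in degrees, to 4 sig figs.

51.75°

X_L = ωL = 1608 Ω
Parallel: admittances add. Y = 1/R + 1/(jωL)
Y = (0.0004902 − j0.0006219) S
|Y| = 0.0007919 S → |Z| = 1/|Y| = 1263 Ω, ∠Z = −∠Y = 51.75°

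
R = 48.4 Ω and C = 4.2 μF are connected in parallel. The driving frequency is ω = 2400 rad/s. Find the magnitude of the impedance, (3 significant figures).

43.5 Ω

X_C = 1/(ωC) = 99.2 Ω
Parallel: admittances add. Y = 1/R + jωC
Y = (0.0207 + j0.0101) S
|Y| = 0.0230 S → |Z| = 1/|Y| = 43.5 Ω, ∠Z = −∠Y = -26.0°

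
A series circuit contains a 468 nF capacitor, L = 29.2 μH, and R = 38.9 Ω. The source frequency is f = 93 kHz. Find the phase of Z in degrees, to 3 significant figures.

ω = 2πf = 584300 rad/s
X_L = ωL = 17.1 Ω
X_C = 1/(ωC) = 3.66 Ω
Net reactance X = X_L − X_C = 13.4 Ω
Z = 38.9 + j13.4 Ω
|Z| = √(38.9² + 13.4²) = 41.1 Ω
∠Z = arctan(13.4/38.9) = 19.0°

19.0°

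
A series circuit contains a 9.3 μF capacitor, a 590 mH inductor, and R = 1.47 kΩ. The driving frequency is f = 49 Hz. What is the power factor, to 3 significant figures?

0.994

ω = 2πf = 307.9 rad/s
X_L = ωL = 182 Ω
X_C = 1/(ωC) = 349 Ω
Net reactance X = X_L − X_C = -168 Ω
Z = 1470 − j168 Ω
|Z| = √(1470² + 168²) = 1480 Ω
∠Z = arctan(-168/1470) = -6.50°
cos φ = cos(-6.50°) = 0.994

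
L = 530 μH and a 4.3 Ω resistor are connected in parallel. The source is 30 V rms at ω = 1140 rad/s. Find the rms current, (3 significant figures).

X_L = ωL = 0.604 Ω
Parallel: admittances add. Y = 1/R + 1/(jωL)
Y = (0.233 − j1.66) S
|Y| = 1.67 S → |Z| = 1/|Y| = 0.598 Ω, ∠Z = −∠Y = 82.0°
I = V/|Z| = 30/0.598 = 50.1 A

50.1 A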